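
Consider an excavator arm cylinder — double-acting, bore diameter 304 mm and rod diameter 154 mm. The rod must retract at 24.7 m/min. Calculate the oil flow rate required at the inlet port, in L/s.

Rod-side annular area A_ann = π/4 × (304² − 154²) = 53960 mm^2
Q = A × v

Q ≈ 22.2 L/s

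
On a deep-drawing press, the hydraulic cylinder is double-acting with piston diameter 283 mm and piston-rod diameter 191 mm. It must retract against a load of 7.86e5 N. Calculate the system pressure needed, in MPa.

Rod-side annular area A_ann = π/4 × (283² − 191²) = 34250 mm^2
Retraction: pressure acts on the annular area.
P = F / A = 7.86e5 N / A

P ≈ 22.9 MPa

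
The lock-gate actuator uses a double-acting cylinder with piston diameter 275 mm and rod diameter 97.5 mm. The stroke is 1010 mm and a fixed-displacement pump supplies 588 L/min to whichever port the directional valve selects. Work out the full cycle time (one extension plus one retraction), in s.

t ≈ 11.5 s

Cap-side area A_cap = π/4 × (275 mm)² = 59400 mm^2
Rod-side annular area A_ann = π/4 × (275² − 97.5²) = 51930 mm^2
t_ext = A_cap·L/Q = 6.121 s
t_ret = A_ann·L/Q = 5.352 s
t_cycle = t_ext + t_ret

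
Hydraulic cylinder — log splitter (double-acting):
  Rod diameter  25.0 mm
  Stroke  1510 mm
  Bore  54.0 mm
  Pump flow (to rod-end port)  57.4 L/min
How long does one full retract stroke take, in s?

Rod-side annular area A_ann = π/4 × (54.0² − 25.0²) = 1799 mm^2
Swept volume V = A × L; t = V / Q = A·L / Q

t ≈ 2.84 s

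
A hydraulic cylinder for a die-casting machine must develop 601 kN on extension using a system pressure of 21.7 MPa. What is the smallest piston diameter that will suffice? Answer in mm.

Extension force acts on the full piston face: F = P × (π/4)D².
D = √(4F / (πP)) = √(4 × 601 kN / (π × 21.7 MPa))

D ≈ 188 mm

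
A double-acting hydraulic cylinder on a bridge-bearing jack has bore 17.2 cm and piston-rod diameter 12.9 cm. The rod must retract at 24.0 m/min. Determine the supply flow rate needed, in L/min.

Rod-side annular area A_ann = π/4 × (17.2² − 12.9²) = 101.7 cm^2
Q = A × v

Q ≈ 244 L/min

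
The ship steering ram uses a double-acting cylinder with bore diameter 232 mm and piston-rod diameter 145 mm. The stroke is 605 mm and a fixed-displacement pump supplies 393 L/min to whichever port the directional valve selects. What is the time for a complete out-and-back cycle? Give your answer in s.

Cap-side area A_cap = π/4 × (232 mm)² = 42270 mm^2
Rod-side annular area A_ann = π/4 × (232² − 145²) = 25760 mm^2
t_ext = A_cap·L/Q = 3.905 s
t_ret = A_ann·L/Q = 2.379 s
t_cycle = t_ext + t_ret

t ≈ 6.28 s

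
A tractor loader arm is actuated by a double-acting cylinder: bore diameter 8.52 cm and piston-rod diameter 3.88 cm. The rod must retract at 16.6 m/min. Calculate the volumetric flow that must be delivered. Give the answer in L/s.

Q ≈ 1.25 L/s

Rod-side annular area A_ann = π/4 × (8.52² − 3.88²) = 45.19 cm^2
Q = A × v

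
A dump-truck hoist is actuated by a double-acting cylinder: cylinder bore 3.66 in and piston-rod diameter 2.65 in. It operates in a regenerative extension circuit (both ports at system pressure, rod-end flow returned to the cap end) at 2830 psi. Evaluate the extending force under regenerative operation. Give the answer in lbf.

With equal pressure on both faces, forces on the annular region cancel; the net push is pressure × rod cross-section.
Rod cross-section A_rod = π/4 × (2.65 in)² = 5.515 in^2
F = P × A_rod

F ≈ 15600 lbf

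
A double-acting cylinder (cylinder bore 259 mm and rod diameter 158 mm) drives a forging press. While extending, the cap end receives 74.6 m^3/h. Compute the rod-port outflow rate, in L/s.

Q_out ≈ 13.0 L/s

Cap-side area A_cap = π/4 × (259 mm)² = 52690 mm^2
Rod-side annular area A_ann = π/4 × (259² − 158²) = 33080 mm^2
Piston speed v = Q_in/A_cap; rod-end outflow Q_out = v × A_ann = Q_in × A_ann/A_cap.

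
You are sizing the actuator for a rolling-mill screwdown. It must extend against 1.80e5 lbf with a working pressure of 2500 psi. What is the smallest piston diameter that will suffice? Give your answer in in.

Extension force acts on the full piston face: F = P × (π/4)D².
D = √(4F / (πP)) = √(4 × 1.80e5 lbf / (π × 2500 psi))

D ≈ 9.57 in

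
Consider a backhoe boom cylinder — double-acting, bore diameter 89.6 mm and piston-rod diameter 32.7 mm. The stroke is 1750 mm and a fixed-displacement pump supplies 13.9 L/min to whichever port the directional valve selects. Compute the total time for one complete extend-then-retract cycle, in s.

Cap-side area A_cap = π/4 × (89.6 mm)² = 6305 mm^2
Rod-side annular area A_ann = π/4 × (89.6² − 32.7²) = 5465 mm^2
t_ext = A_cap·L/Q = 47.63 s
t_ret = A_ann·L/Q = 41.29 s
t_cycle = t_ext + t_ret

t ≈ 88.9 s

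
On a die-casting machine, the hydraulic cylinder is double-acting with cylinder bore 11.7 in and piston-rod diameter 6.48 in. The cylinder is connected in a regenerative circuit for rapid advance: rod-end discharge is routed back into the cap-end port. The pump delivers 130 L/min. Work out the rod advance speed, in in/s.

v ≈ 4.01 in/s

In regeneration the rod-end outflow joins the pump flow into the cap end, so the net volume the pump must supply per unit advance equals the rod cross-section area.
Rod cross-section A_rod = π/4 × (6.48 in)² = 32.98 in^2
v = Q_pump / A_rod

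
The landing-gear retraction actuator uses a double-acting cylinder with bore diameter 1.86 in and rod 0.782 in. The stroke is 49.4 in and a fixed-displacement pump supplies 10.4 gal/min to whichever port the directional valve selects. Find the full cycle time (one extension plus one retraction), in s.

t ≈ 6.11 s

Cap-side area A_cap = π/4 × (1.86 in)² = 2.717 in^2
Rod-side annular area A_ann = π/4 × (1.86² − 0.782²) = 2.237 in^2
t_ext = A_cap·L/Q = 3.352 s
t_ret = A_ann·L/Q = 2.760 s
t_cycle = t_ext + t_ret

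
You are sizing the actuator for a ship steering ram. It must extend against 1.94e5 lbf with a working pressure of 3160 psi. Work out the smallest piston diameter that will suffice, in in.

Extension force acts on the full piston face: F = P × (π/4)D².
D = √(4F / (πP)) = √(4 × 1.94e5 lbf / (π × 3160 psi))

D ≈ 8.84 in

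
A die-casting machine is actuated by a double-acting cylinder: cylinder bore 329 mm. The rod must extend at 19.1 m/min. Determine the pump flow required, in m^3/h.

Cap-side area A_cap = π/4 × (329 mm)² = 85010 mm^2
Q = A × v

Q ≈ 97.4 m^3/h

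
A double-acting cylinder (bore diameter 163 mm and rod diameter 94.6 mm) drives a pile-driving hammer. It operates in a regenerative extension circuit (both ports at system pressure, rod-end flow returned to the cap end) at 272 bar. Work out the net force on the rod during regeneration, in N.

With equal pressure on both faces, forces on the annular region cancel; the net push is pressure × rod cross-section.
Rod cross-section A_rod = π/4 × (94.6 mm)² = 7029 mm^2
F = P × A_rod

F ≈ 1.91e5 N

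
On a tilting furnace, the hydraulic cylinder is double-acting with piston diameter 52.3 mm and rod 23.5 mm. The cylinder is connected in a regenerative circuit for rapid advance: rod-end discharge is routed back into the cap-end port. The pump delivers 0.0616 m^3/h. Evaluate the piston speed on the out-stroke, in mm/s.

v ≈ 39.5 mm/s

In regeneration the rod-end outflow joins the pump flow into the cap end, so the net volume the pump must supply per unit advance equals the rod cross-section area.
Rod cross-section A_rod = π/4 × (23.5 mm)² = 433.7 mm^2
v = Q_pump / A_rod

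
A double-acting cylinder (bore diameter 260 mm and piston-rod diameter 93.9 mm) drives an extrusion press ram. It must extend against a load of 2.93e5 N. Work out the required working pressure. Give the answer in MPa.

P ≈ 5.52 MPa

Cap-side area A_cap = π/4 × (260 mm)² = 53090 mm^2
P = F / A = 2.93e5 N / A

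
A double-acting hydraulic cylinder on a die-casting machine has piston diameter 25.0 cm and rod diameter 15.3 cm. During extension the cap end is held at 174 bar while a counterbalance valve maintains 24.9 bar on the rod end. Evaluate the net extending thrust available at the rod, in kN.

Cap-side area A_cap = π/4 × (25.0 cm)² = 490.9 cm^2
Rod-side annular area A_ann = π/4 × (25.0² − 15.3²) = 307.0 cm^2
Net thrust = P_cap·A_cap − P_rod·A_ann = 854.1 kN − 76.45 kN

F ≈ 778 kN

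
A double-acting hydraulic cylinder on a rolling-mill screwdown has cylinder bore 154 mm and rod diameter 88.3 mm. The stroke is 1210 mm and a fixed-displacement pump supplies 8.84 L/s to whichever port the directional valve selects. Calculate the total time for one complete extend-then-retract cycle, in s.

t ≈ 4.26 s

Cap-side area A_cap = π/4 × (154 mm)² = 18630 mm^2
Rod-side annular area A_ann = π/4 × (154² − 88.3²) = 12500 mm^2
t_ext = A_cap·L/Q = 2.550 s
t_ret = A_ann·L/Q = 1.711 s
t_cycle = t_ext + t_ret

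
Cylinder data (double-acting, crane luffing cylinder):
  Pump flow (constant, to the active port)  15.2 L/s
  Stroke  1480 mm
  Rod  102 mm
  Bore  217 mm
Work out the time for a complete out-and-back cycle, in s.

Cap-side area A_cap = π/4 × (217 mm)² = 36980 mm^2
Rod-side annular area A_ann = π/4 × (217² − 102²) = 28810 mm^2
t_ext = A_cap·L/Q = 3.601 s
t_ret = A_ann·L/Q = 2.805 s
t_cycle = t_ext + t_ret

t ≈ 6.41 s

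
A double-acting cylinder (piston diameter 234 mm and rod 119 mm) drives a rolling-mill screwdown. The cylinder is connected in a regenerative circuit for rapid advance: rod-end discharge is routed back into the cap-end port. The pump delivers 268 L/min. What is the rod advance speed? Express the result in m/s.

In regeneration the rod-end outflow joins the pump flow into the cap end, so the net volume the pump must supply per unit advance equals the rod cross-section area.
Rod cross-section A_rod = π/4 × (119 mm)² = 11120 mm^2
v = Q_pump / A_rod

v ≈ 0.402 m/s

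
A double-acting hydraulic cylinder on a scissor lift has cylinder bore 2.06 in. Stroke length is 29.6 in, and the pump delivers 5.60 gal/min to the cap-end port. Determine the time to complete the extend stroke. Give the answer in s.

Cap-side area A_cap = π/4 × (2.06 in)² = 3.333 in^2
Swept volume V = A × L; t = V / Q = A·L / Q

t ≈ 4.58 s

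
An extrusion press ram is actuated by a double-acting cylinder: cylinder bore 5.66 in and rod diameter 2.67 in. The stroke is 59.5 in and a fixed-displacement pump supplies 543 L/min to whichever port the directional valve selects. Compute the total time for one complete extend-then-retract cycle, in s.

t ≈ 4.82 s

Cap-side area A_cap = π/4 × (5.66 in)² = 25.16 in^2
Rod-side annular area A_ann = π/4 × (5.66² − 2.67²) = 19.56 in^2
t_ext = A_cap·L/Q = 2.711 s
t_ret = A_ann·L/Q = 2.108 s
t_cycle = t_ext + t_ret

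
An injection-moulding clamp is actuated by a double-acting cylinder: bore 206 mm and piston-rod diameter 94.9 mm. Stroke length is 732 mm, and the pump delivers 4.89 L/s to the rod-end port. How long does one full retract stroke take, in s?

Rod-side annular area A_ann = π/4 × (206² − 94.9²) = 26260 mm^2
Swept volume V = A × L; t = V / Q = A·L / Q

t ≈ 3.93 s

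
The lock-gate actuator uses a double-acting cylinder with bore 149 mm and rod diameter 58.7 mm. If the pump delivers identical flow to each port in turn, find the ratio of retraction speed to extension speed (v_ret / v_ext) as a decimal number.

v_ret/v_ext ≈ 1.18

Cap-side area A_cap = π/4 × (149 mm)² = 17440 mm^2
Rod-side annular area A_ann = π/4 × (149² − 58.7²) = 14730 mm^2
For equal Q, v ∝ 1/A, so v_ret/v_ext = A_cap/A_ann.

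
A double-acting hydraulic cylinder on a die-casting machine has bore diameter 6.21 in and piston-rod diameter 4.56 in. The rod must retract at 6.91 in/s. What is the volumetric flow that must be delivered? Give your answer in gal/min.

Rod-side annular area A_ann = π/4 × (6.21² − 4.56²) = 13.96 in^2
Q = A × v

Q ≈ 25.0 gal/min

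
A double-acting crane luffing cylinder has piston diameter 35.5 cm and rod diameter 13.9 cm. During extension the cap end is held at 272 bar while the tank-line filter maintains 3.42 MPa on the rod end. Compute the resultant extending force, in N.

F ≈ 2.41e6 N

Cap-side area A_cap = π/4 × (35.5 cm)² = 989.8 cm^2
Rod-side annular area A_ann = π/4 × (35.5² − 13.9²) = 838.1 cm^2
Net thrust = P_cap·A_cap − P_rod·A_ann = 2.692e6 N − 2.866e5 N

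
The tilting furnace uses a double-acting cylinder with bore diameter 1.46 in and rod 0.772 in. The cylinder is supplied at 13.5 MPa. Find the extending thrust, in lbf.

Cap-side area A_cap = π/4 × (1.46 in)² = 1.674 in^2
F = P × A_cap = 13.5 MPa × A_cap

F ≈ 3280 lbf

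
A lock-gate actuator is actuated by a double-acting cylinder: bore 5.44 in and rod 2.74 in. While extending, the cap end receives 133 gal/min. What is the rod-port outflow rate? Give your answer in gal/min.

Q_out ≈ 99.3 gal/min

Cap-side area A_cap = π/4 × (5.44 in)² = 23.24 in^2
Rod-side annular area A_ann = π/4 × (5.44² − 2.74²) = 17.35 in^2
Piston speed v = Q_in/A_cap; rod-end outflow Q_out = v × A_ann = Q_in × A_ann/A_cap.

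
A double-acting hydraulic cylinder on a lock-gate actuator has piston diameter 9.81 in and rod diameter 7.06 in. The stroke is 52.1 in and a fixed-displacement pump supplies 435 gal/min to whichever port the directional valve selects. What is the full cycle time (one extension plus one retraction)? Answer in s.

t ≈ 3.48 s

Cap-side area A_cap = π/4 × (9.81 in)² = 75.58 in^2
Rod-side annular area A_ann = π/4 × (9.81² − 7.06²) = 36.44 in^2
t_ext = A_cap·L/Q = 2.351 s
t_ret = A_ann·L/Q = 1.134 s
t_cycle = t_ext + t_ret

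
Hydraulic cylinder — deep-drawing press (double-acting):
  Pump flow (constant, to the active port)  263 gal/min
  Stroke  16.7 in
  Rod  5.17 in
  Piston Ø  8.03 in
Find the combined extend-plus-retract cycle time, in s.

t ≈ 1.32 s

Cap-side area A_cap = π/4 × (8.03 in)² = 50.64 in^2
Rod-side annular area A_ann = π/4 × (8.03² − 5.17²) = 29.65 in^2
t_ext = A_cap·L/Q = 0.8353 s
t_ret = A_ann·L/Q = 0.4890 s
t_cycle = t_ext + t_ret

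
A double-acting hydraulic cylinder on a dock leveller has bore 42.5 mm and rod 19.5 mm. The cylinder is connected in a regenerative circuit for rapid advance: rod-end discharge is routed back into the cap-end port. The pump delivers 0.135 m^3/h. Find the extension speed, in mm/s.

v ≈ 126 mm/s

In regeneration the rod-end outflow joins the pump flow into the cap end, so the net volume the pump must supply per unit advance equals the rod cross-section area.
Rod cross-section A_rod = π/4 × (19.5 mm)² = 298.6 mm^2
v = Q_pump / A_rod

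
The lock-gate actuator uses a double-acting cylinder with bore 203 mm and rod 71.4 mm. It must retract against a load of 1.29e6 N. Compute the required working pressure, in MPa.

Rod-side annular area A_ann = π/4 × (203² − 71.4²) = 28360 mm^2
Retraction: pressure acts on the annular area.
P = F / A = 1.29e6 N / A

P ≈ 45.5 MPa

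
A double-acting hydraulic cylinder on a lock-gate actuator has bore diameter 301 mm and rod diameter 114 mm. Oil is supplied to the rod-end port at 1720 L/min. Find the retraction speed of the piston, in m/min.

v ≈ 28.2 m/min

Rod-side annular area A_ann = π/4 × (301² − 114²) = 60950 mm^2
Flow into the rod-end port fills the annular volume.
v = Q / A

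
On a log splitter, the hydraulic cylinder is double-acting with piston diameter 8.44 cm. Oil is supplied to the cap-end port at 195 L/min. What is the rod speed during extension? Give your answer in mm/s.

v ≈ 581 mm/s

Cap-side area A_cap = π/4 × (8.44 cm)² = 55.95 cm^2
v = Q / A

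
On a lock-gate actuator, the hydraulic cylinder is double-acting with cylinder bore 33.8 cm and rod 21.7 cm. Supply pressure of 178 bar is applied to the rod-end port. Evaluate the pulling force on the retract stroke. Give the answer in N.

F ≈ 9.39e5 N

Rod-side annular area A_ann = π/4 × (33.8² − 21.7²) = 527.4 cm^2
On retraction the pressure acts on the annular area (bore minus rod).
F = P × A_ann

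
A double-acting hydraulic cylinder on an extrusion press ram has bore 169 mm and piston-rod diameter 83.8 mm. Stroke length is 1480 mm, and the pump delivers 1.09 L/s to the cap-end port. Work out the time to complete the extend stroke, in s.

t ≈ 30.5 s

Cap-side area A_cap = π/4 × (169 mm)² = 22430 mm^2
Swept volume V = A × L; t = V / Q = A·L / Q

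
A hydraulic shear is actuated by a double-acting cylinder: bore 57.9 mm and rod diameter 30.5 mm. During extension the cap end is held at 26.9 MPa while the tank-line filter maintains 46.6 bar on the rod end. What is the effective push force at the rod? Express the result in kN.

F ≈ 62.0 kN

Cap-side area A_cap = π/4 × (57.9 mm)² = 2633 mm^2
Rod-side annular area A_ann = π/4 × (57.9² − 30.5²) = 1902 mm^2
Net thrust = P_cap·A_cap − P_rod·A_ann = 70.83 kN − 8.865 kN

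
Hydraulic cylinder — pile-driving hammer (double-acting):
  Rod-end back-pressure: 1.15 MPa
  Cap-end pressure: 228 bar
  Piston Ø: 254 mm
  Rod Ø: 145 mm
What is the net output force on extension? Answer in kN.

Cap-side area A_cap = π/4 × (254 mm)² = 50670 mm^2
Rod-side annular area A_ann = π/4 × (254² − 145²) = 34160 mm^2
Net thrust = P_cap·A_cap − P_rod·A_ann = 1155 kN − 39.28 kN

F ≈ 1120 kN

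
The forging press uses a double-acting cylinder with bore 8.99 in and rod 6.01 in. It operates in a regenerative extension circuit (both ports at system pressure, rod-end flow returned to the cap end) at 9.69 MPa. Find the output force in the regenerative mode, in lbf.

With equal pressure on both faces, forces on the annular region cancel; the net push is pressure × rod cross-section.
Rod cross-section A_rod = π/4 × (6.01 in)² = 28.37 in^2
F = P × A_rod

F ≈ 39900 lbf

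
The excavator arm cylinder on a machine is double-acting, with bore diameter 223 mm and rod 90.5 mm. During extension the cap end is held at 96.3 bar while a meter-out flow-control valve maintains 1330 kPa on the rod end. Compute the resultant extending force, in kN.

F ≈ 333 kN

Cap-side area A_cap = π/4 × (223 mm)² = 39060 mm^2
Rod-side annular area A_ann = π/4 × (223² − 90.5²) = 32620 mm^2
Net thrust = P_cap·A_cap − P_rod·A_ann = 376.1 kN − 43.39 kN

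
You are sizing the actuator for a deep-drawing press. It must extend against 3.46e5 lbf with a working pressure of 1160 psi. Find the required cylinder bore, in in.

Extension force acts on the full piston face: F = P × (π/4)D².
D = √(4F / (πP)) = √(4 × 3.46e5 lbf / (π × 1160 psi))

D ≈ 19.5 in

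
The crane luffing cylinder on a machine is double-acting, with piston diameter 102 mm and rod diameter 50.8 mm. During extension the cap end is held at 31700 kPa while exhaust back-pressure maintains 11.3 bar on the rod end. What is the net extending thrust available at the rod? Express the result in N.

F ≈ 2.52e5 N

Cap-side area A_cap = π/4 × (102 mm)² = 8171 mm^2
Rod-side annular area A_ann = π/4 × (102² − 50.8²) = 6144 mm^2
Net thrust = P_cap·A_cap − P_rod·A_ann = 2.590e5 N − 6943 N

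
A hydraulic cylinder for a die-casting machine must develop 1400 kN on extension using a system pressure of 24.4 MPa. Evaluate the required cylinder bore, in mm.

D ≈ 270 mm

Extension force acts on the full piston face: F = P × (π/4)D².
D = √(4F / (πP)) = √(4 × 1400 kN / (π × 24.4 MPa))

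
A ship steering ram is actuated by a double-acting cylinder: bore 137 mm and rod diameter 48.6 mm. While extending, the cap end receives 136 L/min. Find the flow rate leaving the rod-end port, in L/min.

Q_out ≈ 119 L/min

Cap-side area A_cap = π/4 × (137 mm)² = 14740 mm^2
Rod-side annular area A_ann = π/4 × (137² − 48.6²) = 12890 mm^2
Piston speed v = Q_in/A_cap; rod-end outflow Q_out = v × A_ann = Q_in × A_ann/A_cap.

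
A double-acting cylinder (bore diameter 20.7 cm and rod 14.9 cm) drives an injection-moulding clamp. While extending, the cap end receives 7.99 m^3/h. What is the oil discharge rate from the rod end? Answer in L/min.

Q_out ≈ 64.2 L/min

Cap-side area A_cap = π/4 × (20.7 cm)² = 336.5 cm^2
Rod-side annular area A_ann = π/4 × (20.7² − 14.9²) = 162.2 cm^2
Piston speed v = Q_in/A_cap; rod-end outflow Q_out = v × A_ann = Q_in × A_ann/A_cap.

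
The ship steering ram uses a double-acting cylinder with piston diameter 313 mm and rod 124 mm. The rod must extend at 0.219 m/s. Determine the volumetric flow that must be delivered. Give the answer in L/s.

Q ≈ 16.9 L/s

Cap-side area A_cap = π/4 × (313 mm)² = 76940 mm^2
Q = A × v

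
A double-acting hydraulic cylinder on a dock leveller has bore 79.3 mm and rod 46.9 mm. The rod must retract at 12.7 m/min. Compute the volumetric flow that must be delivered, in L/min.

Q ≈ 40.8 L/min

Rod-side annular area A_ann = π/4 × (79.3² − 46.9²) = 3211 mm^2
Q = A × v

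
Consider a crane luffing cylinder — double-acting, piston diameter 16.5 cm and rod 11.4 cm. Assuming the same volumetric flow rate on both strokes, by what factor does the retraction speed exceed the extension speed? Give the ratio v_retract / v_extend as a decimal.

v_ret/v_ext ≈ 1.91

Cap-side area A_cap = π/4 × (16.5 cm)² = 213.8 cm^2
Rod-side annular area A_ann = π/4 × (16.5² − 11.4²) = 111.8 cm^2
For equal Q, v ∝ 1/A, so v_ret/v_ext = A_cap/A_ann.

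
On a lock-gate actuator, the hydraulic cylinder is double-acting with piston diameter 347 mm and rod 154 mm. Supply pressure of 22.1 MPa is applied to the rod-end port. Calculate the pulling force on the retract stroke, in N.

F ≈ 1.68e6 N

Rod-side annular area A_ann = π/4 × (347² − 154²) = 75940 mm^2
On retraction the pressure acts on the annular area (bore minus rod).
F = P × A_ann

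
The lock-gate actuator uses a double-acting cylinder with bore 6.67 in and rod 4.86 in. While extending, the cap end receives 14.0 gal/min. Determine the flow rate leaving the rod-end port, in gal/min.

Cap-side area A_cap = π/4 × (6.67 in)² = 34.94 in^2
Rod-side annular area A_ann = π/4 × (6.67² − 4.86²) = 16.39 in^2
Piston speed v = Q_in/A_cap; rod-end outflow Q_out = v × A_ann = Q_in × A_ann/A_cap.

Q_out ≈ 6.57 gal/min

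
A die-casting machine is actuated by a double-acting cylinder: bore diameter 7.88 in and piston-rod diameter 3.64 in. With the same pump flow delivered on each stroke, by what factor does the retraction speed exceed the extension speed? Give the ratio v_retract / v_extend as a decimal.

Cap-side area A_cap = π/4 × (7.88 in)² = 48.77 in^2
Rod-side annular area A_ann = π/4 × (7.88² − 3.64²) = 38.36 in^2
For equal Q, v ∝ 1/A, so v_ret/v_ext = A_cap/A_ann.

v_ret/v_ext ≈ 1.27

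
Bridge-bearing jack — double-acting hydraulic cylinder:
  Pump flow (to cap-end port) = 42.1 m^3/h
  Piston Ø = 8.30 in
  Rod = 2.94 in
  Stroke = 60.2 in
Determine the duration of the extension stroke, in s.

Cap-side area A_cap = π/4 × (8.30 in)² = 54.11 in^2
Swept volume V = A × L; t = V / Q = A·L / Q

t ≈ 4.56 s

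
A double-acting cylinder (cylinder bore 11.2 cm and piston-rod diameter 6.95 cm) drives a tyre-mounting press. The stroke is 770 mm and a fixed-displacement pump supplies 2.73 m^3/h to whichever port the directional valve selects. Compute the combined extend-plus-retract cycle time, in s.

t ≈ 16.2 s

Cap-side area A_cap = π/4 × (11.2 cm)² = 98.52 cm^2
Rod-side annular area A_ann = π/4 × (11.2² − 6.95²) = 60.58 cm^2
t_ext = A_cap·L/Q = 10.00 s
t_ret = A_ann·L/Q = 6.152 s
t_cycle = t_ext + t_ret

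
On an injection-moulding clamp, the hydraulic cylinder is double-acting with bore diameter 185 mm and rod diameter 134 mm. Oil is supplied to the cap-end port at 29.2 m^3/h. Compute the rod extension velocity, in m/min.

v ≈ 18.1 m/min

Cap-side area A_cap = π/4 × (185 mm)² = 26880 mm^2
v = Q / A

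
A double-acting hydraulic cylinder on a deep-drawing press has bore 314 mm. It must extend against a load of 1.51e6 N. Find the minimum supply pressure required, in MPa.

Cap-side area A_cap = π/4 × (314 mm)² = 77440 mm^2
P = F / A = 1.51e6 N / A

P ≈ 19.5 MPa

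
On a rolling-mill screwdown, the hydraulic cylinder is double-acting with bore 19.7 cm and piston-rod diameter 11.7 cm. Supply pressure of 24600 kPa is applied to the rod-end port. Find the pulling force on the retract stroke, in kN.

F ≈ 485 kN

Rod-side annular area A_ann = π/4 × (19.7² − 11.7²) = 197.3 cm^2
On retraction the pressure acts on the annular area (bore minus rod).
F = P × A_ann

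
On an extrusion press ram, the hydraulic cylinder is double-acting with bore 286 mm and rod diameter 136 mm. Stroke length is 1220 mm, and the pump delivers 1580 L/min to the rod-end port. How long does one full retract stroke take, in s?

t ≈ 2.30 s

Rod-side annular area A_ann = π/4 × (286² − 136²) = 49720 mm^2
Swept volume V = A × L; t = V / Q = A·L / Q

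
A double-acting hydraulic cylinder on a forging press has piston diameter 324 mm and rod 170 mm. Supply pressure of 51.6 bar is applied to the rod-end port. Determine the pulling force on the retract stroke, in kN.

F ≈ 308 kN

Rod-side annular area A_ann = π/4 × (324² − 170²) = 59750 mm^2
On retraction the pressure acts on the annular area (bore minus rod).
F = P × A_ann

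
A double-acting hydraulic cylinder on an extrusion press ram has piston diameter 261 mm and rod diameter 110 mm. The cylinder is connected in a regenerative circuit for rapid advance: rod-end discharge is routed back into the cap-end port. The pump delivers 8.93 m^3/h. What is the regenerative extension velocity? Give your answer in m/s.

In regeneration the rod-end outflow joins the pump flow into the cap end, so the net volume the pump must supply per unit advance equals the rod cross-section area.
Rod cross-section A_rod = π/4 × (110 mm)² = 9503 mm^2
v = Q_pump / A_rod

v ≈ 0.261 m/s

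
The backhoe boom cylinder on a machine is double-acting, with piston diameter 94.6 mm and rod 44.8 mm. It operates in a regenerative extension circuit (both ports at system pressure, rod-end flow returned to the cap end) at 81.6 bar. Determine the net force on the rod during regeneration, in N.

With equal pressure on both faces, forces on the annular region cancel; the net push is pressure × rod cross-section.
Rod cross-section A_rod = π/4 × (44.8 mm)² = 1576 mm^2
F = P × A_rod

F ≈ 12900 N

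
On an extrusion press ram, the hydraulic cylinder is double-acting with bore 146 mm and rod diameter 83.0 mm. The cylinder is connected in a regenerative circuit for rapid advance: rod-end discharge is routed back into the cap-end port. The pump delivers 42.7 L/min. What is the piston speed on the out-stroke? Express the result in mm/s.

v ≈ 132 mm/s

In regeneration the rod-end outflow joins the pump flow into the cap end, so the net volume the pump must supply per unit advance equals the rod cross-section area.
Rod cross-section A_rod = π/4 × (83.0 mm)² = 5411 mm^2
v = Q_pump / A_rod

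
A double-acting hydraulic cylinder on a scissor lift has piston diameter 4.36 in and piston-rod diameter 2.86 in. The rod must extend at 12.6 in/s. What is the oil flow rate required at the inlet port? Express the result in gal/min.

Cap-side area A_cap = π/4 × (4.36 in)² = 14.93 in^2
Q = A × v

Q ≈ 48.9 gal/min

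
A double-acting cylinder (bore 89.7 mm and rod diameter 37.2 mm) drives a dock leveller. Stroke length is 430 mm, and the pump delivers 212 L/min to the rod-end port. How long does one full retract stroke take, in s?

Rod-side annular area A_ann = π/4 × (89.7² − 37.2²) = 5233 mm^2
Swept volume V = A × L; t = V / Q = A·L / Q

t ≈ 0.637 s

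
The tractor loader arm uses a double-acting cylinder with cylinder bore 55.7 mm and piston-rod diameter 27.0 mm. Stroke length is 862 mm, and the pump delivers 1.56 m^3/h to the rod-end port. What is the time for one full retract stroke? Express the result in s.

Rod-side annular area A_ann = π/4 × (55.7² − 27.0²) = 1864 mm^2
Swept volume V = A × L; t = V / Q = A·L / Q

t ≈ 3.71 s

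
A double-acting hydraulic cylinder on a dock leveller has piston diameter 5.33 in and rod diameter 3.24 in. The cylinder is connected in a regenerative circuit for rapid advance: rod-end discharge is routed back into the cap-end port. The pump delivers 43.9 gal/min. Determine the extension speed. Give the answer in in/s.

In regeneration the rod-end outflow joins the pump flow into the cap end, so the net volume the pump must supply per unit advance equals the rod cross-section area.
Rod cross-section A_rod = π/4 × (3.24 in)² = 8.245 in^2
v = Q_pump / A_rod

v ≈ 20.5 in/s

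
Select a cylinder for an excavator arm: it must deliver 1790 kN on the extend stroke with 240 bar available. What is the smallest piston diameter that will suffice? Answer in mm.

Extension force acts on the full piston face: F = P × (π/4)D².
D = √(4F / (πP)) = √(4 × 1790 kN / (π × 240 bar))

D ≈ 308 mm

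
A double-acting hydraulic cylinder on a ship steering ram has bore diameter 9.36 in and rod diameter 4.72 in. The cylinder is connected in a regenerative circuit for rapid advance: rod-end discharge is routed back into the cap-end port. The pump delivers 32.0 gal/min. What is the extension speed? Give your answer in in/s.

v ≈ 7.04 in/s

In regeneration the rod-end outflow joins the pump flow into the cap end, so the net volume the pump must supply per unit advance equals the rod cross-section area.
Rod cross-section A_rod = π/4 × (4.72 in)² = 17.50 in^2
v = Q_pump / A_rod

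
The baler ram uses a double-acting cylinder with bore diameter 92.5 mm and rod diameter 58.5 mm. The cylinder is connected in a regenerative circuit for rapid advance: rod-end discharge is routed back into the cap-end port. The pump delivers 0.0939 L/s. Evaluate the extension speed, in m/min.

In regeneration the rod-end outflow joins the pump flow into the cap end, so the net volume the pump must supply per unit advance equals the rod cross-section area.
Rod cross-section A_rod = π/4 × (58.5 mm)² = 2688 mm^2
v = Q_pump / A_rod

v ≈ 2.10 m/min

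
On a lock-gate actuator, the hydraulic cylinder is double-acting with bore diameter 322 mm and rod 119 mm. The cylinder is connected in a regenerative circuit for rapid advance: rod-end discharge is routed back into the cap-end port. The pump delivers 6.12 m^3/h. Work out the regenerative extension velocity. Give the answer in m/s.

In regeneration the rod-end outflow joins the pump flow into the cap end, so the net volume the pump must supply per unit advance equals the rod cross-section area.
Rod cross-section A_rod = π/4 × (119 mm)² = 11120 mm^2
v = Q_pump / A_rod

v ≈ 0.153 m/s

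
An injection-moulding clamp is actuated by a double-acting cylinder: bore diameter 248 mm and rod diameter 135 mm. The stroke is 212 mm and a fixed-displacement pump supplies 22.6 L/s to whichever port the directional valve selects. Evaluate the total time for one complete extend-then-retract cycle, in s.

t ≈ 0.772 s

Cap-side area A_cap = π/4 × (248 mm)² = 48310 mm^2
Rod-side annular area A_ann = π/4 × (248² − 135²) = 33990 mm^2
t_ext = A_cap·L/Q = 0.4531 s
t_ret = A_ann·L/Q = 0.3189 s
t_cycle = t_ext + t_ret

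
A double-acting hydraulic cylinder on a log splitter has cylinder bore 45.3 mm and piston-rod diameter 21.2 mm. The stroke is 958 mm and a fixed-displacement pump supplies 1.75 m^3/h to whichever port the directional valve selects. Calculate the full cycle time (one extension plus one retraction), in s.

t ≈ 5.66 s

Cap-side area A_cap = π/4 × (45.3 mm)² = 1612 mm^2
Rod-side annular area A_ann = π/4 × (45.3² − 21.2²) = 1259 mm^2
t_ext = A_cap·L/Q = 3.176 s
t_ret = A_ann·L/Q = 2.481 s
t_cycle = t_ext + t_ret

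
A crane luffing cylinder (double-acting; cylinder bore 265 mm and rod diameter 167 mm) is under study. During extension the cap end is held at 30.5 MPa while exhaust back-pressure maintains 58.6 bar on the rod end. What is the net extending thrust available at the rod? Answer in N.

F ≈ 1.49e6 N

Cap-side area A_cap = π/4 × (265 mm)² = 55150 mm^2
Rod-side annular area A_ann = π/4 × (265² − 167²) = 33250 mm^2
Net thrust = P_cap·A_cap − P_rod·A_ann = 1.682e6 N − 1.948e5 N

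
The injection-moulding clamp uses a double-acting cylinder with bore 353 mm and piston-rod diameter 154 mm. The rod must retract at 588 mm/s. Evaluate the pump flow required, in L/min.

Rod-side annular area A_ann = π/4 × (353² − 154²) = 79240 mm^2
Q = A × v

Q ≈ 2800 L/min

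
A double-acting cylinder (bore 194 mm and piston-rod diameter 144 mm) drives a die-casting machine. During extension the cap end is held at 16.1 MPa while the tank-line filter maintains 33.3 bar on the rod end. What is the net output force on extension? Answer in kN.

Cap-side area A_cap = π/4 × (194 mm)² = 29560 mm^2
Rod-side annular area A_ann = π/4 × (194² − 144²) = 13270 mm^2
Net thrust = P_cap·A_cap − P_rod·A_ann = 475.9 kN − 44.20 kN

F ≈ 432 kN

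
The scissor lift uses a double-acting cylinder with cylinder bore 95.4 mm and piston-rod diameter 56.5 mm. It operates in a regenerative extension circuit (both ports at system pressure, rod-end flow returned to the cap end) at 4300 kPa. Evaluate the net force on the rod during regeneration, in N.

F ≈ 10800 N

With equal pressure on both faces, forces on the annular region cancel; the net push is pressure × rod cross-section.
Rod cross-section A_rod = π/4 × (56.5 mm)² = 2507 mm^2
F = P × A_rod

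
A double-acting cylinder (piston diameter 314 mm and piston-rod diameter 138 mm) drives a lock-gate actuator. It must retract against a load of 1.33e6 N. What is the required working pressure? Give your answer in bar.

P ≈ 213 bar

Rod-side annular area A_ann = π/4 × (314² − 138²) = 62480 mm^2
Retraction: pressure acts on the annular area.
P = F / A = 1.33e6 N / A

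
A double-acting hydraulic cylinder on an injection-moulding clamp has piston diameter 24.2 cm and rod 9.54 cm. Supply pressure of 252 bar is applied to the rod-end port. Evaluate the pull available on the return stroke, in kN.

F ≈ 979 kN

Rod-side annular area A_ann = π/4 × (24.2² − 9.54²) = 388.5 cm^2
On retraction the pressure acts on the annular area (bore minus rod).
F = P × A_ann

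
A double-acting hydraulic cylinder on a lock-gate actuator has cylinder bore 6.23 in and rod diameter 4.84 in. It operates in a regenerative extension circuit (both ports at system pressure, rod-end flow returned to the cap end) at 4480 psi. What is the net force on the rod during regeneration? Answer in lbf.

F ≈ 82400 lbf

With equal pressure on both faces, forces on the annular region cancel; the net push is pressure × rod cross-section.
Rod cross-section A_rod = π/4 × (4.84 in)² = 18.40 in^2
F = P × A_rod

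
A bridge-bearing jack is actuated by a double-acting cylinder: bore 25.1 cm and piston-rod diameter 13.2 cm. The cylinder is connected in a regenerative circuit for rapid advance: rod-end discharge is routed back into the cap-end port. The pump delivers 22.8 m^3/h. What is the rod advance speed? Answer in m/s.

v ≈ 0.463 m/s

In regeneration the rod-end outflow joins the pump flow into the cap end, so the net volume the pump must supply per unit advance equals the rod cross-section area.
Rod cross-section A_rod = π/4 × (13.2 cm)² = 136.8 cm^2
v = Q_pump / A_rod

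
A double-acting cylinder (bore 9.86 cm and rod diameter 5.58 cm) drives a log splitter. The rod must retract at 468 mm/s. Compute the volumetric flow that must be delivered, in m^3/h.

Q ≈ 8.74 m^3/h

Rod-side annular area A_ann = π/4 × (9.86² − 5.58²) = 51.90 cm^2
Q = A × v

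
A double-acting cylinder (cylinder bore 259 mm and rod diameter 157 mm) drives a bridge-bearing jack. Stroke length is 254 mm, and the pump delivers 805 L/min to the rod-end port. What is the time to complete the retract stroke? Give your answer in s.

Rod-side annular area A_ann = π/4 × (259² − 157²) = 33330 mm^2
Swept volume V = A × L; t = V / Q = A·L / Q

t ≈ 0.631 s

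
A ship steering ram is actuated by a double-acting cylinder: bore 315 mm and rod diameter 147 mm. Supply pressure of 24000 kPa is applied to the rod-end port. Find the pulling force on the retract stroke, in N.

F ≈ 1.46e6 N

Rod-side annular area A_ann = π/4 × (315² − 147²) = 60960 mm^2
On retraction the pressure acts on the annular area (bore minus rod).
F = P × A_ann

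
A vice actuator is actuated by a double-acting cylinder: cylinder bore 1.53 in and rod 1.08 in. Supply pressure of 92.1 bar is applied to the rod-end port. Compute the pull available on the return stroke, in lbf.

F ≈ 1230 lbf

Rod-side annular area A_ann = π/4 × (1.53² − 1.08²) = 0.9225 in^2
On retraction the pressure acts on the annular area (bore minus rod).
F = P × A_ann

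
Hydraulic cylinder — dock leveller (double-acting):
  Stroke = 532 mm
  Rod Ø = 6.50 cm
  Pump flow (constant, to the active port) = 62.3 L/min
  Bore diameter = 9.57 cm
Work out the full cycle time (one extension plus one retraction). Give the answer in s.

Cap-side area A_cap = π/4 × (9.57 cm)² = 71.93 cm^2
Rod-side annular area A_ann = π/4 × (9.57² − 6.50²) = 38.75 cm^2
t_ext = A_cap·L/Q = 3.685 s
t_ret = A_ann·L/Q = 1.985 s
t_cycle = t_ext + t_ret

t ≈ 5.67 s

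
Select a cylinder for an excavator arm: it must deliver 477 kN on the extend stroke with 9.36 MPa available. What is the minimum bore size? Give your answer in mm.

Extension force acts on the full piston face: F = P × (π/4)D².
D = √(4F / (πP)) = √(4 × 477 kN / (π × 9.36 MPa))

D ≈ 255 mm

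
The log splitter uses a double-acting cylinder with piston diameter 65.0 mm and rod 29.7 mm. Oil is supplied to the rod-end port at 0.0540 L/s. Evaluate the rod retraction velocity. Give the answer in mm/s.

v ≈ 20.6 mm/s

Rod-side annular area A_ann = π/4 × (65.0² − 29.7²) = 2626 mm^2
Flow into the rod-end port fills the annular volume.
v = Q / A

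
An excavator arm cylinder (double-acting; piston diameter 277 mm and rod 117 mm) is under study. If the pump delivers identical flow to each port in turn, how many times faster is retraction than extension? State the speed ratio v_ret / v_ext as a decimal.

v_ret/v_ext ≈ 1.22

Cap-side area A_cap = π/4 × (277 mm)² = 60260 mm^2
Rod-side annular area A_ann = π/4 × (277² − 117²) = 49510 mm^2
For equal Q, v ∝ 1/A, so v_ret/v_ext = A_cap/A_ann.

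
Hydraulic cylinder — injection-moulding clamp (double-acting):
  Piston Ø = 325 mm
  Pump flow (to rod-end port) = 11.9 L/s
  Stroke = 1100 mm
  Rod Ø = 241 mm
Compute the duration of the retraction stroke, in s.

t ≈ 3.45 s

Rod-side annular area A_ann = π/4 × (325² − 241²) = 37340 mm^2
Swept volume V = A × L; t = V / Q = A·L / Q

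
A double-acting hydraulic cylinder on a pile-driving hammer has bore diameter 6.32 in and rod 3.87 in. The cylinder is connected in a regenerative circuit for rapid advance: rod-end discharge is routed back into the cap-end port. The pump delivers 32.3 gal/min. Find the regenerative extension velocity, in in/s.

v ≈ 10.6 in/s

In regeneration the rod-end outflow joins the pump flow into the cap end, so the net volume the pump must supply per unit advance equals the rod cross-section area.
Rod cross-section A_rod = π/4 × (3.87 in)² = 11.76 in^2
v = Q_pump / A_rod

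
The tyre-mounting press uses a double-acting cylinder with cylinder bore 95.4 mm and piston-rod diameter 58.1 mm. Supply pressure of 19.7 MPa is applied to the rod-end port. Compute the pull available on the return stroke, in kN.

Rod-side annular area A_ann = π/4 × (95.4² − 58.1²) = 4497 mm^2
On retraction the pressure acts on the annular area (bore minus rod).
F = P × A_ann

F ≈ 88.6 kN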